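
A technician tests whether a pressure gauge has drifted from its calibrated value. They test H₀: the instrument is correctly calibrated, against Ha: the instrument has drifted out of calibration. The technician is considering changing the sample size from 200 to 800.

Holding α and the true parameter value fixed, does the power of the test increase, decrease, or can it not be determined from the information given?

It increases.

Increasing n separates the H₀ and Ha sampling distributions, so under Ha fewer outcomes land in the acceptance region.
Since power = 1 − β and β decreases, power increases.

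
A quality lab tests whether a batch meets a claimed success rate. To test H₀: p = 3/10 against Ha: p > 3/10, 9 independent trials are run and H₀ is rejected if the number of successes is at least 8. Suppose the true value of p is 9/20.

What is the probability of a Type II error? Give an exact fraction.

β = P(fail to reject H₀ | Ha true) = P(X ≤ 7 | p = 9/20), X ~ Binomial(9, 9/20).
Adding the binomial probabilities P(X=0)+…+P(X=7) at p = 9/20 gives 126837738533/128000000000.

126837738533/128000000000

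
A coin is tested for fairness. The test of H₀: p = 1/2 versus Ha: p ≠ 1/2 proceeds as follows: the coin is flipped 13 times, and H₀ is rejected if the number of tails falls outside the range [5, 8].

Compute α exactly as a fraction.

1093/4096

α = P(X ≤ 4 or X ≥ 9 | p = 1/2), X ~ Binomial(13, 1/2).
Each tail has probability (1 + 13 + 78 + 286 + 715)/8192; doubling gives α = 2186/8192 = 1093/4096.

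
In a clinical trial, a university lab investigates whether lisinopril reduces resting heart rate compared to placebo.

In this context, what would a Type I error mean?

A Type I error would mean concluding that the drug reduces resting heart rate when in fact the drug has no effect on resting heart rate.

With the conventional null hypothesis that the drug has no effect on resting heart rate:
A Type I error is rejecting H₀ when H₀ is true.
Here that means concluding that the drug is effective when actually the drug has no effect on resting heart rate.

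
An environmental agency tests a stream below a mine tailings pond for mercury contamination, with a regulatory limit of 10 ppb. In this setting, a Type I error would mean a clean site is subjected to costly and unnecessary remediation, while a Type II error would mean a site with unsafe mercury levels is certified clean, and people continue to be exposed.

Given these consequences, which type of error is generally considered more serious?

Type II error

The Type II consequence (a site with unsafe mercury levels is certified clean, and people continue to be exposed) is more severe than the Type I consequence (a clean site is subjected to costly and unnecessary remediation).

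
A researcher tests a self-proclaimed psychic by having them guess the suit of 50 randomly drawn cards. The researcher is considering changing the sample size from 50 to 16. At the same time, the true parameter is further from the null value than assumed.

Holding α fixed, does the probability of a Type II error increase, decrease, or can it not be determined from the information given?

The first change alone would make β increase; the second alone would make β decrease. Which effect dominates depends on the magnitudes, which are not given.

Cannot be determined from the information given.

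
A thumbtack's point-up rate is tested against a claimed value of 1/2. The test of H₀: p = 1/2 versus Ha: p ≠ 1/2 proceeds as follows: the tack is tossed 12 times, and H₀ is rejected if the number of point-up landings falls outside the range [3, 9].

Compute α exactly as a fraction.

79/2048

α = P(X ≤ 2 or X ≥ 10 | p = 1/2), X ~ Binomial(12, 1/2).
The two tails are symmetric, so α = 2·(1 + 12 + 66)/2^12 = 158/4096 = 79/2048.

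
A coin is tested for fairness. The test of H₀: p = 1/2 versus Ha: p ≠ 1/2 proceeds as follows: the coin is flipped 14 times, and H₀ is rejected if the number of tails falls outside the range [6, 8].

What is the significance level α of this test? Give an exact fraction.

α = P(K ≤ 5 or K ≥ 9 | p = 1/2), K ~ Binomial(14, 1/2).
Each tail has probability (1 + 14 + 91 + 364 + 1001 + 2002)/16384; doubling gives α = 6946/16384 = 3473/8192.

3473/8192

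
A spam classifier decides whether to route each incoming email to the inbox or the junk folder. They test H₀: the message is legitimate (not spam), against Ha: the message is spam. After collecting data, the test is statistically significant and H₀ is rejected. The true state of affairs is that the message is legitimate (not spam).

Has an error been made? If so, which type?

Type I error

H₀ was rejected, but H₀ is actually true.
Rejecting a true null hypothesis is a Type I error (false positive).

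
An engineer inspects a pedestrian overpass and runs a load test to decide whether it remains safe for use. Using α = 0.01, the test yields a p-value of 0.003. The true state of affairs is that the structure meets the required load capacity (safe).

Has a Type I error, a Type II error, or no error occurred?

Type I error

The conventional null hypothesis is that the structure meets the required load capacity (safe).
Since p = 0.003 < α = 0.01, H₀ is rejected.
H₀ is true (actually the structure meets the required load capacity (safe)).
Rejecting a true H₀ is a Type I error.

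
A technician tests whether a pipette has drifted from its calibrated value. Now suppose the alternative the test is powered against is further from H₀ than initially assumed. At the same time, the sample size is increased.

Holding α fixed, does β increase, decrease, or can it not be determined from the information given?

It decreases.

The further the true parameter sits from the null value, the more of the Ha sampling distribution falls in the rejection region. More data shrinks sampling variability; the test statistic under Ha concentrates further from the null value, making rejection more likely. Both changes push β in the same direction.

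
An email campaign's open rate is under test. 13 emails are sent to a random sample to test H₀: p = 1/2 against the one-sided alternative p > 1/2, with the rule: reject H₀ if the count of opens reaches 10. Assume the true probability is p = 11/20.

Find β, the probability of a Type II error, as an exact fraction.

Under the alternative p = 11/20, K ~ Binomial(13, 11/20); β is the probability the test does not reject, P(K < 10).
Equivalently, β = 1 − P(K ≥ 10) = 1857697115702463/2048000000000000.

1857697115702463/2048000000000000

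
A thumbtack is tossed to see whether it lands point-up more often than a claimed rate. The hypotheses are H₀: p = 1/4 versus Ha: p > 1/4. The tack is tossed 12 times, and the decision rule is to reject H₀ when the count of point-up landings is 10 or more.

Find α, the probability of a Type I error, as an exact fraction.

631/16777216

The Type I error probability is α = P(Y ≥ 10) computed under H₀, where Y ~ Binomial(12, 1/4).
Adding the binomial terms for j = 10 through 12 with p = 1/4 yields 631/16777216.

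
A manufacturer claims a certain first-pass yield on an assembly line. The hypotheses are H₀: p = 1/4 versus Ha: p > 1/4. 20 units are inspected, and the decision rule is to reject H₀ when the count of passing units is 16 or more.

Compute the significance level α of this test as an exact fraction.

106249/274877906944

Under H₀, Y ~ Binomial(20, 1/4), and α = P(Y ≥ 16).
Summing C(20,j)(1/4)^j(3/4)^{20−j} for j = 16,…,20 gives 106249/274877906944.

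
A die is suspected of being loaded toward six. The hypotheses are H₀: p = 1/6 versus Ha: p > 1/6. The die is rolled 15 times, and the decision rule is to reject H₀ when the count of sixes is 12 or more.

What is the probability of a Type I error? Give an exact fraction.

7447/58773123072

Under H₀, K ~ Binomial(15, 1/6), and α = P(K ≥ 12).
P(K ≥ 12) = Σ_{j=12}^{15} C(15,j)·(1/6)^j·(5/6)^{15-j} = 7447/58773123072.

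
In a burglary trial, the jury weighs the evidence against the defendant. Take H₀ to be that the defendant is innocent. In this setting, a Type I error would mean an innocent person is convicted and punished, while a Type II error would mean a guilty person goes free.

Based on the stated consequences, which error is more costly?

Type I error

The Type I consequence (an innocent person is convicted and punished) is more severe than the Type II consequence (a guilty person goes free).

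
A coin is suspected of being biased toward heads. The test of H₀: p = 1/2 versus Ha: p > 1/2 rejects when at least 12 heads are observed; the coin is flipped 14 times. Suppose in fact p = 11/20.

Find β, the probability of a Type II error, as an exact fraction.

805268516435735481/819200000000000000

Under the alternative p = 11/20, S ~ Binomial(14, 11/20); β is the probability the test does not reject, P(S < 12).
Summing C(14,j)·(11/20)^j·(9/20)^{14-j} for j = 0..11 gives 805268516435735481/819200000000000000.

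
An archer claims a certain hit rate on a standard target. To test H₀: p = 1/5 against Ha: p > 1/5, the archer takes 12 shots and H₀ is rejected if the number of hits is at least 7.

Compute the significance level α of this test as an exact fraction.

952913/244140625

Under H₀, X ~ Binomial(12, 1/5), and α = P(X ≥ 7).
Summing C(12,j)(1/5)^j(4/5)^{12−j} for j = 7,…,12 gives 952913/244140625.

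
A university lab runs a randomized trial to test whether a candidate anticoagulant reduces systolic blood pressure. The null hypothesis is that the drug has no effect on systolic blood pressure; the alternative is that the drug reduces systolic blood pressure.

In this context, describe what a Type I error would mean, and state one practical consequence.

A Type I error is rejecting H₀ when H₀ is true.
Here that means concluding that the drug is effective when actually the drug has no effect on systolic blood pressure.

A Type I error would mean concluding that the drug reduces systolic blood pressure when in fact the drug has no effect on systolic blood pressure. Consequence: an ineffective drug is approved and marketed, exposing patients to side effects with no benefit.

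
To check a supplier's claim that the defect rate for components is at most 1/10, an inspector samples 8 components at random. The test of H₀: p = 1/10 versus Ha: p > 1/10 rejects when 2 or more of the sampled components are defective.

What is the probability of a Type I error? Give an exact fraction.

The significance level is the probability, assuming p = 1/10, of seeing 2 or more defectives in 8 draws.
α = 1 − P(X ≤ 1) = 1 − 81310473/100000000 = 18689527/100000000.

18689527/100000000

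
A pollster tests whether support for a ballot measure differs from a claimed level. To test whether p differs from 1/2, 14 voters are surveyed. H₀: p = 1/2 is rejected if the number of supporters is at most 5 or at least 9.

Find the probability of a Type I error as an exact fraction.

Under H₀, X ~ Binomial(14, 1/2); α is the probability of landing in either tail, P(X ≤ 5) + P(X ≥ 9).
Each tail has probability (1 + 14 + 91 + 364 + 1001 + 2002)/16384; doubling gives α = 6946/16384 = 3473/8192.

3473/8192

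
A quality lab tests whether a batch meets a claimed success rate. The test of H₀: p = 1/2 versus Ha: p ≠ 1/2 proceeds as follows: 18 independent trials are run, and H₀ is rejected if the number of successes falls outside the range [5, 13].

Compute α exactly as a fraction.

253/8192

α = P(X ≤ 4 or X ≥ 14 | p = 1/2), X ~ Binomial(18, 1/2).
By symmetry, α = 2·P(X ≤ 4) = 2·(1 + 18 + 153 + 816 + 3060)/262144 = 8096/262144 = 253/8192.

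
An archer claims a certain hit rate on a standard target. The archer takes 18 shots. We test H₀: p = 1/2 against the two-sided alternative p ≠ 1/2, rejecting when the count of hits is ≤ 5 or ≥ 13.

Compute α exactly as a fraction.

The significance level is the null-hypothesis probability of the rejection region {≤5} ∪ {≥13}.
Each tail has probability (1 + 18 + 153 + 816 + 3060 + 8568)/262144; doubling gives α = 25232/262144 = 1577/16384.

1577/16384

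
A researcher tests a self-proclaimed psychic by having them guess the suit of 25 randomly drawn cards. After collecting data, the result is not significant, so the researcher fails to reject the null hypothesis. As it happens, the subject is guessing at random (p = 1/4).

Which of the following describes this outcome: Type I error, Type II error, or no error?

The conventional null hypothesis here is that the subject is guessing at random (p = 1/4).
The test retained a true H₀ — the decision matches the true state.

No error — this is a correct decision.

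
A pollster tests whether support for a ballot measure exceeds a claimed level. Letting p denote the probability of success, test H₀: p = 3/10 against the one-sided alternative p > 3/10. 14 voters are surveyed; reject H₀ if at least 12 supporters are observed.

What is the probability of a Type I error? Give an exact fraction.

1265361021/50000000000000

α = P(reject H₀ | H₀ true) = P(X ≥ 12 | p = 3/10), with X ~ Binomial(14, 3/10).
Adding the binomial terms for j = 12 through 14 with p = 3/10 yields 1265361021/50000000000000.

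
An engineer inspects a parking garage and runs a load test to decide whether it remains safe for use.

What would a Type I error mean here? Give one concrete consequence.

With the conventional null hypothesis that the structure meets the required load capacity (safe):
A Type I error is rejecting H₀ when H₀ is true.
Here that means closing the structure for repairs when actually the structure meets the required load capacity (safe).

A Type I error would mean concluding that the structure is structurally deficient when in fact the structure meets the required load capacity (safe). Consequence: a sound structure is closed unnecessarily, at significant cost and disruption.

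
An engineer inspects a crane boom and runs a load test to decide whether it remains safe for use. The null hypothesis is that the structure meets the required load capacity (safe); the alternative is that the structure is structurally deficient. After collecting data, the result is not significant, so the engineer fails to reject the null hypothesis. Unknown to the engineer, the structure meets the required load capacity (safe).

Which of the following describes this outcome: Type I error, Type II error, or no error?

The test retained a true H₀ — the decision matches the true state.

No error (correct decision).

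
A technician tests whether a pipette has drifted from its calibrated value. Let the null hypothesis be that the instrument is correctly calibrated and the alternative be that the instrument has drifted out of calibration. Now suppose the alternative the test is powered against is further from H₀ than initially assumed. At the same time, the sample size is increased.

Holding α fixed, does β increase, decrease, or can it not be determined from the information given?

It decreases.

A bigger departure from H₀ is easier for the test to detect, so it fails to reject less often. More data shrinks sampling variability; the test statistic under Ha concentrates further from the null value, making rejection more likely. Both changes push β in the same direction.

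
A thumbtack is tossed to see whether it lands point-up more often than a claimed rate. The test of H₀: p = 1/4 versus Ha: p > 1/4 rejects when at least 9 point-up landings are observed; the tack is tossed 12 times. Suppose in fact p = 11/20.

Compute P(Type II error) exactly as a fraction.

709043757719553/819200000000000

A Type II error is failing to reject when Ha holds: with p = 11/20, β = P(X ≤ 8).
Equivalently, β = 1 − P(X ≥ 9) = 709043757719553/819200000000000.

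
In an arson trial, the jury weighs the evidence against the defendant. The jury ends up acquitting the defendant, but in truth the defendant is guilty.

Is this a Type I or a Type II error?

Type II error

The null hypothesis here is that the defendant is innocent.
'Acquitting the defendant' corresponds to failing to reject H₀.
H₀ was not rejected but H₀ is false — a Type II error (false negative).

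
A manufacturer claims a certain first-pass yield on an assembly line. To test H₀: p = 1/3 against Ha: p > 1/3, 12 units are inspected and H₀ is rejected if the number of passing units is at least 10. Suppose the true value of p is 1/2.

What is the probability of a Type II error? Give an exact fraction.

4017/4096

A Type II error is failing to reject when Ha holds: with p = 1/2, β = P(K ≤ 9).
Summing C(12,j)·(1/2)^j·(1/2)^{12-j} for j = 0..9 gives 4017/4096.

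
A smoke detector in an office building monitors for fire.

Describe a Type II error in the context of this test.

With the conventional null hypothesis that there is no fire:
A Type II error is failing to reject H₀ when H₀ is false.
Here that means remaining silent when actually there is a fire.

A Type II error would mean concluding that there is no fire (or at least failing to establish that there is a fire) when in fact there is a fire.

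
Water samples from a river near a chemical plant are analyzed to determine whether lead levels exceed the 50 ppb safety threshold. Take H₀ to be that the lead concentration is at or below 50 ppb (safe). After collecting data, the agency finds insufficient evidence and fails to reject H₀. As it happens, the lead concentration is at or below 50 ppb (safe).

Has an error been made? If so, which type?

No error (correct decision).

The test retained a true H₀ — the decision matches the true state.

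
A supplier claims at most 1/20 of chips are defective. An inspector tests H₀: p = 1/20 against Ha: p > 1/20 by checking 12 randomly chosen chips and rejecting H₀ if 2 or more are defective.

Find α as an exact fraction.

484801974155211/4096000000000000

Under H₀, X ~ Binomial(12, 1/20); the Type I error rate is P(X ≥ 2).
Computing the lower-tail complement: 1 − 3611198025844789/4096000000000000 = 484801974155211/4096000000000000.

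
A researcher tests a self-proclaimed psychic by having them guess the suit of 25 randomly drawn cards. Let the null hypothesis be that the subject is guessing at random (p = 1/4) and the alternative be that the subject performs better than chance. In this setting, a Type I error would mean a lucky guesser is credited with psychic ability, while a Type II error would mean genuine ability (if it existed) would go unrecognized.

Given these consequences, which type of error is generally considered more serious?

Type I error

The Type I consequence (a lucky guesser is credited with psychic ability) is more severe than the Type II consequence (genuine ability (if it existed) would go unrecognized).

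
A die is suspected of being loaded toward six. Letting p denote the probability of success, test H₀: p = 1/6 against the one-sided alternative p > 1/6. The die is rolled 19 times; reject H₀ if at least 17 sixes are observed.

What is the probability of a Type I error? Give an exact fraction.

1457/203119913336832

Under H₀, K ~ Binomial(19, 1/6), and α = P(K ≥ 17).
Adding the binomial terms for j = 17 through 19 with p = 1/6 yields 1457/203119913336832.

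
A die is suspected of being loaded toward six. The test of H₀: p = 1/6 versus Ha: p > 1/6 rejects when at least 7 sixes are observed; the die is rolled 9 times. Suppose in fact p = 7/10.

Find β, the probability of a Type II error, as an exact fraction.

268584417/500000000

A Type II error is failing to reject when Ha holds: with p = 7/10, β = P(S ≤ 6).
Equivalently, β = 1 − P(S ≥ 7) = 268584417/500000000.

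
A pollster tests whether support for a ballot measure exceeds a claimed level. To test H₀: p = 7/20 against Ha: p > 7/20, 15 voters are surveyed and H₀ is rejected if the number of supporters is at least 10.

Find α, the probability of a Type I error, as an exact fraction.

Under H₀, X ~ Binomial(15, 7/20), and α = P(X ≥ 10).
Adding the binomial terms for j = 10 through 15 with p = 7/20 yields 203869009270562307/16384000000000000000.

203869009270562307/16384000000000000000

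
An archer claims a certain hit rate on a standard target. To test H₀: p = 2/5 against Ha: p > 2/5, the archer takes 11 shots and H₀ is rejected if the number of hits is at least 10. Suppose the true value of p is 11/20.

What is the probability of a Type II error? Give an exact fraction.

Under the alternative p = 11/20, K ~ Binomial(11, 11/20); β is the probability the test does not reject, P(K < 10).
Summing C(11,j)·(11/20)^j·(9/20)^{11-j} for j = 0..9 gives 20194688329389/20480000000000.

20194688329389/20480000000000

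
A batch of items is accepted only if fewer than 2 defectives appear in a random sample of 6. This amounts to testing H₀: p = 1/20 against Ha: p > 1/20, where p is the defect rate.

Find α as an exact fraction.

83901/2560000

The significance level is the probability, assuming p = 1/20, of seeing 2 or more defectives in 6 draws.
Via the complement, α = 1 − Σ_{j=0}^{1} C(6,j)(1/20)^j(19/20)^{6-j} = 83901/2560000.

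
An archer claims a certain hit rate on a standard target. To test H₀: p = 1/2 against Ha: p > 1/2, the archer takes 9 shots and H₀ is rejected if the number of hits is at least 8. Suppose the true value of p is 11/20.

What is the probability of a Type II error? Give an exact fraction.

123069745737/128000000000

β = P(fail to reject H₀ | Ha true) = P(X ≤ 7 | p = 11/20), X ~ Binomial(9, 11/20).
Summing C(9,j)·(11/20)^j·(9/20)^{9-j} for j = 0..7 gives 123069745737/128000000000.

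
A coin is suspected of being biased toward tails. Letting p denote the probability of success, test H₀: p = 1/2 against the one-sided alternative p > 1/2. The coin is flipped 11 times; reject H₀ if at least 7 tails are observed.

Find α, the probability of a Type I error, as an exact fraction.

α = P(reject H₀ | H₀ true) = P(S ≥ 7 | p = 1/2), with S ~ Binomial(11, 1/2).
That's C(11,7) + C(11,8) + C(11,9) + C(11,10) + C(11,11) over 2^11, i.e. (330 + 165 + 55 + 11 + 1)/2048 = 562/2048 = 281/1024.

281/1024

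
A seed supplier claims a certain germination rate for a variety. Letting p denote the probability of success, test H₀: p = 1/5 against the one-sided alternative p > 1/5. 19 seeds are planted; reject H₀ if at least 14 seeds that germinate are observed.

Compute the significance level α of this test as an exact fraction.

12964157/19073486328125

Under H₀, S ~ Binomial(19, 1/5), and α = P(S ≥ 14).
P(S ≥ 14) = Σ_{j=14}^{19} C(19,j)·(1/5)^j·(4/5)^{19-j} = 12964157/19073486328125.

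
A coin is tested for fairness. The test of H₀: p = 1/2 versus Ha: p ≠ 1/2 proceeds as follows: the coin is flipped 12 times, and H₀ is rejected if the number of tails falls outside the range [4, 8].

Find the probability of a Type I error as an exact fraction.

Under H₀, X ~ Binomial(12, 1/2); α is the probability of landing in either tail, P(X ≤ 3) + P(X ≥ 9).
Each tail has probability (1 + 12 + 66 + 220)/4096; doubling gives α = 598/4096 = 299/2048.

299/2048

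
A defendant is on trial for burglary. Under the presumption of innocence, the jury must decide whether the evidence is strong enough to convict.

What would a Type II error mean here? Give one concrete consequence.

A Type II error would mean concluding that the defendant is innocent (or at least failing to establish that the defendant is guilty) when in fact the defendant is guilty. Consequence: a guilty person goes free.

With the conventional null hypothesis that the defendant is innocent:
A Type II error is failing to reject H₀ when H₀ is false.
Here that means acquitting the defendant when actually the defendant is guilty.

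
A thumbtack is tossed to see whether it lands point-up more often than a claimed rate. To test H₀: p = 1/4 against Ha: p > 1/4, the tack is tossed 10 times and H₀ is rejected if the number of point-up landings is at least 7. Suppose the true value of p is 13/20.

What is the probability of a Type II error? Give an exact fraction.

1244602838129/2560000000000

A Type II error is failing to reject when Ha holds: with p = 13/20, β = P(X ≤ 6).
Adding the binomial probabilities P(X=0)+…+P(X=6) at p = 13/20 gives 1244602838129/2560000000000.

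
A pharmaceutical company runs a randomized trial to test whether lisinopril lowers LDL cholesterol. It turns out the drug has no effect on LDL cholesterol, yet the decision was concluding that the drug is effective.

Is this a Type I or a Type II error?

The null hypothesis here is that the drug has no effect on LDL cholesterol.
'Concluding that the drug is effective' corresponds to rejecting H₀.
H₀ was rejected but H₀ is true — a Type I error (false positive).

Type I error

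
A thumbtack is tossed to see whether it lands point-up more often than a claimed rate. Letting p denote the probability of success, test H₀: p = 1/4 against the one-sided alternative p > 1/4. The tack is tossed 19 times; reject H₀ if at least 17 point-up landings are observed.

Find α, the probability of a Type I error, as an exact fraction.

1597/274877906944

α = P(reject H₀ | H₀ true) = P(X ≥ 17 | p = 1/4), with X ~ Binomial(19, 1/4).
Summing C(19,j)(1/4)^j(3/4)^{19−j} for j = 17,…,19 gives 1597/274877906944.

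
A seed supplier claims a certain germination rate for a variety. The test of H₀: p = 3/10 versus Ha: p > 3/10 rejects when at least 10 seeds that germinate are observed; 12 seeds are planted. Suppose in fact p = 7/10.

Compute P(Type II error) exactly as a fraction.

Under the alternative p = 7/10, K ~ Binomial(12, 7/10); β is the probability the test does not reject, P(K < 10).
Summing C(12,j)·(7/10)^j·(3/10)^{12-j} for j = 0..9 gives 149436930429/200000000000.

149436930429/200000000000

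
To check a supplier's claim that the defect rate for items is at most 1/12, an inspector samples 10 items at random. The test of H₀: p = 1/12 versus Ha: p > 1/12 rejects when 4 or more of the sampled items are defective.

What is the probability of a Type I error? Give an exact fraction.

34654379/5159780352

The significance level is the probability, assuming p = 1/12, of seeing 4 or more defectives in 10 draws.
α = 1 − P(K ≤ 3) = 1 − 5125125973/5159780352 = 34654379/5159780352.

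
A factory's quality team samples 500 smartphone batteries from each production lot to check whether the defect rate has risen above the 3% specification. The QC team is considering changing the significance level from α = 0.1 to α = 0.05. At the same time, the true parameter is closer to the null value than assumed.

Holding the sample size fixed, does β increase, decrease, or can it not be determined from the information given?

Lowering α raises the bar for rejection; under Ha, the test now fails to reject on outcomes it previously would have rejected. When the true parameter is near the null value, the test has a harder time distinguishing Ha from H₀. Both changes push β in the same direction.

It increases.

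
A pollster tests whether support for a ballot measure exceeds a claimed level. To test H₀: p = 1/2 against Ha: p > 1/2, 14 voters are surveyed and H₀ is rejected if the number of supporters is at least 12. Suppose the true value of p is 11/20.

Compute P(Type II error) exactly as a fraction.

805268516435735481/819200000000000000

A Type II error is failing to reject when Ha holds: with p = 11/20, β = P(K ≤ 11).
Summing C(14,j)·(11/20)^j·(9/20)^{14-j} for j = 0..11 gives 805268516435735481/819200000000000000.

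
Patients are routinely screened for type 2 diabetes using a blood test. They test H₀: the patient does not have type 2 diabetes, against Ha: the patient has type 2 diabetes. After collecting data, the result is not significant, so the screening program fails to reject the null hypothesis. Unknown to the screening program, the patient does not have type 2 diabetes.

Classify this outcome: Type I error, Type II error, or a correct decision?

The test retained a true H₀ — the decision matches the true state.

No error (correct decision).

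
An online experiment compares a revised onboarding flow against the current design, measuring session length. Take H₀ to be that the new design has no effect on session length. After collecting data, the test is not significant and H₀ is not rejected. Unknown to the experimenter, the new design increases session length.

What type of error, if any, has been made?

Type II error

H₀ was not rejected, but H₀ is actually false.
Failing to reject a false null hypothesis is a Type II error (false negative).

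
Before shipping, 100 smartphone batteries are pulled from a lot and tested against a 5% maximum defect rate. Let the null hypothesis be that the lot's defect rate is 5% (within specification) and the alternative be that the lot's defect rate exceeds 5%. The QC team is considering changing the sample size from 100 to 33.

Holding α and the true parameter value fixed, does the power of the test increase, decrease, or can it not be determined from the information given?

Reducing n widens both sampling distributions, so the test has less ability to distinguish Ha from H₀.
Since power = 1 − β and β increases, power decreases.

It decreases.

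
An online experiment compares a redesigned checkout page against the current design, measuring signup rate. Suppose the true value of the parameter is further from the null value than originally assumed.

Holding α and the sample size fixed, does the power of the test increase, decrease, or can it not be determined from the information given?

A bigger departure from H₀ is easier for the test to detect, so it fails to reject less often.
Since power = 1 − β and β decreases, power increases.

It increases.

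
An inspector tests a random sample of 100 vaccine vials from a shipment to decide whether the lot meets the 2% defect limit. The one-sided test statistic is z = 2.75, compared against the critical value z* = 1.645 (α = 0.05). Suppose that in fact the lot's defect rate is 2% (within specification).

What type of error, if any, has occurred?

Type I error

The conventional null hypothesis is that the lot's defect rate is 2% (within specification).
Since z = 2.75 > z* = 1.645, H₀ is rejected.
H₀ is true (actually the lot's defect rate is 2% (within specification)).
Rejecting a true H₀ is a Type I error.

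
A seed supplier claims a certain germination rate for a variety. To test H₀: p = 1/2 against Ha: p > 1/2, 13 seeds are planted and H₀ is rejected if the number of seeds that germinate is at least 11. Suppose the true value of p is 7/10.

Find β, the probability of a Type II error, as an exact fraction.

A Type II error is failing to reject when Ha holds: with p = 7/10, β = P(S ≤ 10).
Adding the binomial probabilities P(S=0)+…+P(S=10) at p = 7/10 gives 7788298257/9765625000.

7788298257/9765625000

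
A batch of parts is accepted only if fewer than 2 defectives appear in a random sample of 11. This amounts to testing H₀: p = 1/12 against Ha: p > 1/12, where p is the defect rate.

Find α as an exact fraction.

86192514733/371504185344

α = P(reject H₀ | H₀ true) = P(X ≥ 2 | p = 1/12), X ~ Binomial(11, 1/12).
α = 1 − P(X ≤ 1) = 1 − 285311670611/371504185344 = 86192514733/371504185344.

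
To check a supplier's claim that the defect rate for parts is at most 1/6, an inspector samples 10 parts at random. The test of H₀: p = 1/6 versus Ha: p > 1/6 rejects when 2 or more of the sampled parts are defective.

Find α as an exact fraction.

10389767/20155392

Under H₀, Y ~ Binomial(10, 1/6); the Type I error rate is P(Y ≥ 2).
α = 1 − P(Y ≤ 1) = 1 − 9765625/20155392 = 10389767/20155392.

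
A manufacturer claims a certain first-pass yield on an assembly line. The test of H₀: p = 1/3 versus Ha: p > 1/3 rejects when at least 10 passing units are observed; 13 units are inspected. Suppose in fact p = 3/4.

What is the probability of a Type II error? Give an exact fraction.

3487541/8388608

β = P(fail to reject H₀ | Ha true) = P(X ≤ 9 | p = 3/4), X ~ Binomial(13, 3/4).
Summing C(13,j)·(3/4)^j·(1/4)^{13-j} for j = 0..9 gives 3487541/8388608.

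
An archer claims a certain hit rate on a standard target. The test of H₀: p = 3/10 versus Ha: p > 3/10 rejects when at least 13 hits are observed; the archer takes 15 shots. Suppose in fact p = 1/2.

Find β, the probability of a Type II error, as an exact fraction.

32647/32768

A Type II error is failing to reject when Ha holds: with p = 1/2, β = P(S ≤ 12).
Summing C(15,j)·(1/2)^j·(1/2)^{15-j} for j = 0..12 gives 32647/32768.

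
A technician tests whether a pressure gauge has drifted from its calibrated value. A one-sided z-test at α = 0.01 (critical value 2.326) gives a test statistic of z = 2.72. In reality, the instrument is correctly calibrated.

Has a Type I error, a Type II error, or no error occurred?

Type I error

The conventional null hypothesis is that the instrument is correctly calibrated.
Since z = 2.72 > z* = 2.326, H₀ is rejected.
H₀ is true (actually the instrument is correctly calibrated).
Rejecting a true H₀ is a Type I error.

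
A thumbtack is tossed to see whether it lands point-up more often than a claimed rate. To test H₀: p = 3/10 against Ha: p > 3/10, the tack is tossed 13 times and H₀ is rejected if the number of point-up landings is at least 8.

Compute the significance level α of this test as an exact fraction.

45557031771/2500000000000

Under H₀, Y ~ Binomial(13, 3/10), and α = P(Y ≥ 8).
Adding the binomial terms for j = 8 through 13 with p = 3/10 yields 45557031771/2500000000000.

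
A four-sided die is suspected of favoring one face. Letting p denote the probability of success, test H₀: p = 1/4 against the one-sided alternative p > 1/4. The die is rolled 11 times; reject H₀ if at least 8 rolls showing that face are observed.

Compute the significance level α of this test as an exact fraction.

α = P(reject H₀ | H₀ true) = P(S ≥ 8 | p = 1/4), with S ~ Binomial(11, 1/4).
Adding the binomial terms for j = 8 through 11 with p = 1/4 yields 623/524288.

623/524288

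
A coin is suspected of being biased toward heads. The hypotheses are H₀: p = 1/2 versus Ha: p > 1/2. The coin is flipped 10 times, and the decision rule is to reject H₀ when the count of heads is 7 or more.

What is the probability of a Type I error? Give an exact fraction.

11/64

α = P(reject H₀ | H₀ true) = P(Y ≥ 7 | p = 1/2), with Y ~ Binomial(10, 1/2).
Summing the upper tail: (120 + 45 + 10 + 1) / 2^10 = 176/1024 = 11/64.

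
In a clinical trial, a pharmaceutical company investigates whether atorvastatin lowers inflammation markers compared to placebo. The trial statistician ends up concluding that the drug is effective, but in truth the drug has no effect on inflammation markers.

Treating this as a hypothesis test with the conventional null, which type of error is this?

Type I error

The null hypothesis here is that the drug has no effect on inflammation markers.
'Concluding that the drug is effective' corresponds to rejecting H₀.
H₀ was rejected but H₀ is true — a Type I error (false positive).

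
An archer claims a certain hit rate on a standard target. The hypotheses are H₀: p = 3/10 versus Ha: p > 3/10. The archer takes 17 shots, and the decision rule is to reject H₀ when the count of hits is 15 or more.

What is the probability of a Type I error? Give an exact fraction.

10087281621/10000000000000000

α = P(reject H₀ | H₀ true) = P(S ≥ 15 | p = 3/10), with S ~ Binomial(17, 3/10).
P(S ≥ 15) = Σ_{j=15}^{17} C(17,j)·(3/10)^j·(7/10)^{17-j} = 10087281621/10000000000000000.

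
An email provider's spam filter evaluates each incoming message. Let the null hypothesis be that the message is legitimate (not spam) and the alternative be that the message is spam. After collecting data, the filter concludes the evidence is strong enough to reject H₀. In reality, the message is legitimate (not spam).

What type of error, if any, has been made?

Type I error

H₀ was rejected, but H₀ is actually true.
Rejecting a true null hypothesis is a Type I error (false positive).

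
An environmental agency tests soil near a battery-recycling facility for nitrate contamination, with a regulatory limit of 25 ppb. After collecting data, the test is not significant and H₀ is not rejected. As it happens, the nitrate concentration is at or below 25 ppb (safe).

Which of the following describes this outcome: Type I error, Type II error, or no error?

No error — this is a correct decision.

The conventional null hypothesis here is that the nitrate concentration is at or below 25 ppb (safe).
The test retained a true H₀ — the decision matches the true state.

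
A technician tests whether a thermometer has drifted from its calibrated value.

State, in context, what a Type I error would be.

A Type I error would mean concluding that the instrument has drifted out of calibration when in fact the instrument is correctly calibrated.

With the conventional null hypothesis that the instrument is correctly calibrated:
A Type I error is rejecting H₀ when H₀ is true.
Here that means pulling the instrument for recalibration when actually the instrument is correctly calibrated.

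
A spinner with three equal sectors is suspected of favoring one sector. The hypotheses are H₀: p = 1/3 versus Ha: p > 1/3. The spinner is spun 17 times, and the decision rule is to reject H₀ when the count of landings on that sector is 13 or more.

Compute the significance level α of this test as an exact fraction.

44099/129140163

The Type I error probability is α = P(K ≥ 13) computed under H₀, where K ~ Binomial(17, 1/3).
P(K ≥ 13) = Σ_{j=13}^{17} C(17,j)·(1/3)^j·(2/3)^{17-j} = 44099/129140163.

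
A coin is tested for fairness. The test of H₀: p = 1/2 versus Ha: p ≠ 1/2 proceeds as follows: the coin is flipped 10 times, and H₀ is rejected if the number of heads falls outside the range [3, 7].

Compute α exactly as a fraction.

7/64

Under H₀, K ~ Binomial(10, 1/2); α is the probability of landing in either tail, P(K ≤ 2) + P(K ≥ 8).
By symmetry, α = 2·P(K ≤ 2) = 2·(1 + 10 + 45)/1024 = 112/1024 = 7/64.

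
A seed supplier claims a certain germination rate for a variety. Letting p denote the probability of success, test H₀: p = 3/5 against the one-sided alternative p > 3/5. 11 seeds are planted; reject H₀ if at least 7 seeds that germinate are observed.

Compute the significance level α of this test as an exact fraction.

α = P(reject H₀ | H₀ true) = P(K ≥ 7 | p = 3/5), with K ~ Binomial(11, 3/5).
Summing C(11,j)(3/5)^j(2/5)^{11−j} for j = 7,…,11 gives 5202873/9765625.

5202873/9765625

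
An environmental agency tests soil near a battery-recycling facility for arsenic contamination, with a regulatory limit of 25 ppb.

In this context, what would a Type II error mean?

A Type II error would mean concluding that the arsenic concentration is at or below 25 ppb (safe) (or at least failing to establish that the arsenic concentration exceeds 25 ppb) when in fact the arsenic concentration exceeds 25 ppb.

With the conventional null hypothesis that the arsenic concentration is at or below 25 ppb (safe):
A Type II error is failing to reject H₀ when H₀ is false.
Here that means certifying the site as safe when actually the arsenic concentration exceeds 25 ppb.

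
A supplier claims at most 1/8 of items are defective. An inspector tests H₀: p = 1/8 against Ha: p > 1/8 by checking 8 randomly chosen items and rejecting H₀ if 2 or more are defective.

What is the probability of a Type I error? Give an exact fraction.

4424071/16777216

Under H₀, X ~ Binomial(8, 1/8); the Type I error rate is P(X ≥ 2).
Computing the lower-tail complement: 1 − 12353145/16777216 = 4424071/16777216.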